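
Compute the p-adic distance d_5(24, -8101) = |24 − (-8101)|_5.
d_5(24, -8101) = 1/625

Step 1 — x − y = 24 − (-8101) = 8125. Step 2 — v_5(8125) = 4 (factor: 8125 = (5^4 · 13); the sign does not affect v_p). Step 3 — |x − y|_5 = 5^{-4} = 1/625.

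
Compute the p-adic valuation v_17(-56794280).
v_17(-56794280) = 5

v_17(n) is the largest exponent k such that 17^k divides n. Factor out: -56794280 = -17^5 · 40. (Sign doesn't affect v_p.) So v_17(-56794280) = 5.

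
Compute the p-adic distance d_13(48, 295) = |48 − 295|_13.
d_13(48, 295) = 1/13

Step 1 — x − y = 48 − 295 = -247. Step 2 — v_13(-247) = 1 (factor: -247 = −(13^1 · 19); the sign does not affect v_p). Step 3 — |x − y|_13 = 13^{-1} = 1/13.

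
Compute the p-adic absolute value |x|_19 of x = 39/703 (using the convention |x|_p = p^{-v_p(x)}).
|39/703|_19 = 19

Step 1 — compute v_19(x) by factoring powers of 19 out of the numerator and denominator: v_19(39/703) = -1. Step 2 — apply |x|_p = p^{-v_p(x)} = 19^{1} = 19.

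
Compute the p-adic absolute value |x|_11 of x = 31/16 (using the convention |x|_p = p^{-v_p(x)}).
|31/16|_11 = 1

Step 1 — compute v_11(x) by factoring powers of 11 out of the numerator and denominator: v_11(31/16) = 0. Step 2 — apply |x|_p = p^{-v_p(x)} = 11^{0} = 1.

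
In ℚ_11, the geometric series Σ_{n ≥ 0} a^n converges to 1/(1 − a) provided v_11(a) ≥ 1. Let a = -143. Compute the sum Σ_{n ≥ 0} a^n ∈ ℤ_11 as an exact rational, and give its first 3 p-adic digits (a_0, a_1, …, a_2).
Σ a^n = 1/(1 − a) = 1/144;  first 3 digits = (1, 9, 2)

v_11(a) = 1 ≥ 1, so the series converges in ℤ_11 to 1/(1 − a) = 1/(1 − (-143)) = 1/144. Expand this rational in ℤ_11: compute digits iteratively via d_i = x_i mod 11, x_{i+1} = (x_i − d_i)/11. The first 3 digits are (1, 9, 2).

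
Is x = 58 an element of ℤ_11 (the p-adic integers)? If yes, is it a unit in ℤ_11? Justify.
x ∈ ℤ_11^× (unit); v_11(x) = 0

ℤ_11 = {x ∈ ℚ_11 : v_11(x) ≥ 0} and ℤ_11^× = {x ∈ ℤ_11 : v_11(x) = 0}. Here v_11(58) = v_11(num) − v_11(den) = 0; compare against these criteria.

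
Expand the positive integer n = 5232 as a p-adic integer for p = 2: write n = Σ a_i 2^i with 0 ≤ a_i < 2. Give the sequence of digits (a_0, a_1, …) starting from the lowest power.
(a_0, a_1, …) = (0, 0, 0, 0, 1, 1, 1, 0, 0, 0, 1, 0, 1)

Repeated division by 2 gives the digits low-to-high: 5232 = 1·2^4 + 1·2^5 + 1·2^6 + 1·2^10 + 1·2^12. Digit sequence: (0, 0, 0, 0, 1, 1, 1, 0, 0, 0, 1, 0, 1).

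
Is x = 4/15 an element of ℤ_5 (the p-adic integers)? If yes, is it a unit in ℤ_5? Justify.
x ∉ ℤ_5 (v_5(x) = -1 < 0)

ℤ_5 = {x ∈ ℚ_5 : v_5(x) ≥ 0} and ℤ_5^× = {x ∈ ℤ_5 : v_5(x) = 0}. Here v_5(4/15) = v_5(num) − v_5(den) = -1; compare against these criteria.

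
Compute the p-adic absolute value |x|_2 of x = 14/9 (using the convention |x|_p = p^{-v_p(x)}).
|14/9|_2 = 1/2

Step 1 — compute v_2(x) by factoring powers of 2 out of the numerator and denominator: v_2(14/9) = 1. Step 2 — apply |x|_p = p^{-v_p(x)} = 2^{-1} = 1/2.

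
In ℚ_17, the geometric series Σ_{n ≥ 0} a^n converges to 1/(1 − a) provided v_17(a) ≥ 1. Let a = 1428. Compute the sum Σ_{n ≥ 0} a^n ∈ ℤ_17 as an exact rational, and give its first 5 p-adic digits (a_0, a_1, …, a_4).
Σ a^n = 1/(1 − a) = -1/1427;  first 5 digits = (1, 16, 5, 6, 6)

v_17(a) = 1 ≥ 1, so the series converges in ℤ_17 to 1/(1 − a) = 1/(1 − 1428) = -1/1427. Expand this rational in ℤ_17: compute digits iteratively via d_i = x_i mod 17, x_{i+1} = (x_i − d_i)/17. The first 5 digits are (1, 16, 5, 6, 6).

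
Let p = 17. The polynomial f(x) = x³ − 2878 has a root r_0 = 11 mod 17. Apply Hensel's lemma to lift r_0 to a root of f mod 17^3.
r_2 = 1762 (mod 4913)

Hensel: r_{i+1} = r_i − f(r_i)/f′(r_i) mod 17^{i+2}, where f′(x) = 3x². Iterate:
  r_0 = 11 (mod 17)
  r_1 = 28 (mod 289)
  r_2 = 1762 (mod 4913)
Final: r = 1762 with f(r) ≡ 0 mod 17^3.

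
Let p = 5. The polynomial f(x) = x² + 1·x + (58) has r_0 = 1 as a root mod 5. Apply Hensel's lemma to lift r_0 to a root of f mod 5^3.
r_2 = 56 (mod 125)

Hensel: r_{i+1} = r_i − f(r_i)·(f′(r_i))^{-1} mod 5^{i+2}, f′(x) = 2x + 1. Iterate:
  r_0 = 1 (mod 5)
  r_1 = 6 (mod 25)
  r_2 = 56 (mod 125)
Final: r = 56 satisfies f(r) ≡ 0 mod 5^3.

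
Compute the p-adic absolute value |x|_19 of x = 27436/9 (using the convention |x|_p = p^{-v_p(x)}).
|27436/9|_19 = 1/6859

Step 1 — compute v_19(x) by factoring powers of 19 out of the numerator and denominator: v_19(27436/9) = 3. Step 2 — apply |x|_p = p^{-v_p(x)} = 19^{-3} = 1/6859.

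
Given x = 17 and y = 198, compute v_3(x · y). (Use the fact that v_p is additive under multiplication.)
v_3(3366) = 2

v_p(x) = 0 (factor: 17 = 3^0 · 17); v_p(y) = 2 (factor: 198 = 3^2 · 22). Additivity: v_p(xy) = v_p(x) + v_p(y) = 0 + 2 = 2. (Direct check: xy = 3366 = 3^2 · (374).)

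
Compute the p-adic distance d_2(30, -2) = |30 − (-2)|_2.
d_2(30, -2) = 1/32

Step 1 — x − y = 30 − (-2) = 32. Step 2 — v_2(32) = 5 (factor: 32 = (2^5 · 1); the sign does not affect v_p). Step 3 — |x − y|_2 = 2^{-5} = 1/32.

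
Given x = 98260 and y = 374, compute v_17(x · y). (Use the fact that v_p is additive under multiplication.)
v_17(36749240) = 4

v_p(x) = 3 (factor: 98260 = 17^3 · 20); v_p(y) = 1 (factor: 374 = 17^1 · 22). Additivity: v_p(xy) = v_p(x) + v_p(y) = 3 + 1 = 4. (Direct check: xy = 36749240 = 17^4 · (440).)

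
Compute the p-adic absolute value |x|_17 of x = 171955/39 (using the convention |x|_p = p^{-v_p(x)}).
|171955/39|_17 = 1/4913

Step 1 — compute v_17(x) by factoring powers of 17 out of the numerator and denominator: v_17(171955/39) = 3. Step 2 — apply |x|_p = p^{-v_p(x)} = 17^{-3} = 1/4913.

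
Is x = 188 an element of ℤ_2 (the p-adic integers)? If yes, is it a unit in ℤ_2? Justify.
x ∈ ℤ_2 but not a unit; v_2(x) = 2 > 0

ℤ_2 = {x ∈ ℚ_2 : v_2(x) ≥ 0} and ℤ_2^× = {x ∈ ℤ_2 : v_2(x) = 0}. Here v_2(188) = v_2(num) − v_2(den) = 2; compare against these criteria.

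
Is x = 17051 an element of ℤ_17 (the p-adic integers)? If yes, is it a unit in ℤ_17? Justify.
x ∈ ℤ_17 but not a unit; v_17(x) = 2 > 0

ℤ_17 = {x ∈ ℚ_17 : v_17(x) ≥ 0} and ℤ_17^× = {x ∈ ℤ_17 : v_17(x) = 0}. Here v_17(17051) = v_17(num) − v_17(den) = 2; compare against these criteria.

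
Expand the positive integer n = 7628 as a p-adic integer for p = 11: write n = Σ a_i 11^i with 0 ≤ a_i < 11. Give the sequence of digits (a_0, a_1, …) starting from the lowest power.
(a_0, a_1, …) = (5, 0, 8, 5)

Repeated division by 11 gives the digits low-to-high: 7628 = 5 + 8·11^2 + 5·11^3. Digit sequence: (5, 0, 8, 5).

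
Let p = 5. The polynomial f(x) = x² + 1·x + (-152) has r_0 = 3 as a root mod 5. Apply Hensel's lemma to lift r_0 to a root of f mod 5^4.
r_3 = 573 (mod 625)

Hensel: r_{i+1} = r_i − f(r_i)·(f′(r_i))^{-1} mod 5^{i+2}, f′(x) = 2x + 1. Iterate:
  r_0 = 3 (mod 5)
  r_1 = 23 (mod 25)
  r_2 = 73 (mod 125)
  r_3 = 573 (mod 625)
Final: r = 573 satisfies f(r) ≡ 0 mod 5^4.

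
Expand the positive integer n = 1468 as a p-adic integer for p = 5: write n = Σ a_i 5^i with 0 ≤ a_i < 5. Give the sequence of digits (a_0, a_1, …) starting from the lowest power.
(a_0, a_1, …) = (3, 3, 3, 1, 2)

Repeated division by 5 gives the digits low-to-high: 1468 = 3 + 3·5^1 + 3·5^2 + 1·5^3 + 2·5^4. Digit sequence: (3, 3, 3, 1, 2).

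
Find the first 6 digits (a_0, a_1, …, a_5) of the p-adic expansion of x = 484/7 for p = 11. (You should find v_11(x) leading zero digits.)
(a_0, …, a_5) = (0, 0, 10, 7, 4, 9)

v_11(484/7) = 2, so a_0 = ... = a_1 = 0. Factor out: x = 11^2 · u with u = 4/7 a unit in ℤ_11. Expand u iteratively via a_{v+i} = u_i mod 11, u_{i+1} = (u_i − a_{v+i})/11:
  u_0 = 4/7;  a_2 = 10;  u_1 = (u_0 − 10)/11 = -6/7
  u_1 = -6/7;  a_3 = 7;  u_2 = (u_1 − 7)/11 = -5/7
  u_2 = -5/7;  a_4 = 4;  u_3 = (u_2 − 4)/11 = -3/7
  u_3 = -3/7;  a_5 = 9;  u_4 = (u_3 − 9)/11 = -6/7
Digits: (0, 0, 10, 7, 4, 9).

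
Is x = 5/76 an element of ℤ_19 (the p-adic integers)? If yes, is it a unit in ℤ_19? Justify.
x ∉ ℤ_19 (v_19(x) = -1 < 0)

ℤ_19 = {x ∈ ℚ_19 : v_19(x) ≥ 0} and ℤ_19^× = {x ∈ ℤ_19 : v_19(x) = 0}. Here v_19(5/76) = v_19(num) − v_19(den) = -1; compare against these criteria.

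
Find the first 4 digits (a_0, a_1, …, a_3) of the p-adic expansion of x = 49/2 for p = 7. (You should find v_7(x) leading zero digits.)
(a_0, …, a_3) = (0, 0, 4, 3)

v_7(49/2) = 2, so a_0 = ... = a_1 = 0. Factor out: x = 7^2 · u with u = 1/2 a unit in ℤ_7. Expand u iteratively via a_{v+i} = u_i mod 7, u_{i+1} = (u_i − a_{v+i})/7:
  u_0 = 1/2;  a_2 = 4;  u_1 = (u_0 − 4)/7 = -1/2
  u_1 = -1/2;  a_3 = 3;  u_2 = (u_1 − 3)/7 = -1/2
Digits: (0, 0, 4, 3).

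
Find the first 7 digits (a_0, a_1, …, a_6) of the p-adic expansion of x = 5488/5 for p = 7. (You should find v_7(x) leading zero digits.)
(a_0, …, a_6) = (0, 0, 0, 6, 1, 4, 5)

v_7(5488/5) = 3, so a_0 = ... = a_2 = 0. Factor out: x = 7^3 · u with u = 16/5 a unit in ℤ_7. Expand u iteratively via a_{v+i} = u_i mod 7, u_{i+1} = (u_i − a_{v+i})/7:
  u_0 = 16/5;  a_3 = 6;  u_1 = (u_0 − 6)/7 = -2/5
  u_1 = -2/5;  a_4 = 1;  u_2 = (u_1 − 1)/7 = -1/5
  u_2 = -1/5;  a_5 = 4;  u_3 = (u_2 − 4)/7 = -3/5
  u_3 = -3/5;  a_6 = 5;  u_4 = (u_3 − 5)/7 = -4/5
Digits: (0, 0, 0, 6, 1, 4, 5).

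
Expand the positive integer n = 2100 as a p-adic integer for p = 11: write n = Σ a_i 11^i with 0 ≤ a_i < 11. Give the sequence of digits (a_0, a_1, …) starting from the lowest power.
(a_0, a_1, …) = (10, 3, 6, 1)

Repeated division by 11 gives the digits low-to-high: 2100 = 10 + 3·11^1 + 6·11^2 + 1·11^3. Digit sequence: (10, 3, 6, 1).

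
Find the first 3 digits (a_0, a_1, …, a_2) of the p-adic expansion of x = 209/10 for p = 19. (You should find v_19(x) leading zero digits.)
(a_0, …, a_2) = (0, 3, 17)

v_19(209/10) = 1, so a_0 = ... = a_0 = 0. Factor out: x = 19^1 · u with u = 11/10 a unit in ℤ_19. Expand u iteratively via a_{v+i} = u_i mod 19, u_{i+1} = (u_i − a_{v+i})/19:
  u_0 = 11/10;  a_1 = 3;  u_1 = (u_0 − 3)/19 = -1/10
  u_1 = -1/10;  a_2 = 17;  u_2 = (u_1 − 17)/19 = -9/10
Digits: (0, 3, 17).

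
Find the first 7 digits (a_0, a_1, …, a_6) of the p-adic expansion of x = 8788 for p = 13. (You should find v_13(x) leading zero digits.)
(a_0, …, a_6) = (0, 0, 0, 4, 0, 0, 0)

v_13(8788) = 3, so a_0 = ... = a_2 = 0. Factor out: x = 13^3 · u with u = 4 a unit in ℤ_13. Expand u iteratively via a_{v+i} = u_i mod 13, u_{i+1} = (u_i − a_{v+i})/13:
  u_0 = 4;  a_3 = 4;  u_1 = (u_0 − 4)/13 = 0
  u_1 = 0;  a_4 = 0;  u_2 = (u_1 − 0)/13 = 0
  u_2 = 0;  a_5 = 0;  u_3 = (u_2 − 0)/13 = 0
  u_3 = 0;  a_6 = 0;  u_4 = (u_3 − 0)/13 = 0
Digits: (0, 0, 0, 4, 0, 0, 0).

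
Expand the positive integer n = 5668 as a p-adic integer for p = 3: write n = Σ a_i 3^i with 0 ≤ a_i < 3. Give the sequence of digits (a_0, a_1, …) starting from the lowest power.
(a_0, a_1, …) = (1, 2, 2, 2, 0, 2, 1, 2)

Repeated division by 3 gives the digits low-to-high: 5668 = 1 + 2·3^1 + 2·3^2 + 2·3^3 + 2·3^5 + 1·3^6 + 2·3^7. Digit sequence: (1, 2, 2, 2, 0, 2, 1, 2).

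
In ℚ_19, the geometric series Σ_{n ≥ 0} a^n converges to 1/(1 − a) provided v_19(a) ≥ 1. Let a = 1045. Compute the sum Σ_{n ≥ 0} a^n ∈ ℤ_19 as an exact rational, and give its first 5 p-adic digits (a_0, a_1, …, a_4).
Σ a^n = 1/(1 − a) = -1/1044;  first 5 digits = (1, 17, 6, 18, 2)

v_19(a) = 1 ≥ 1, so the series converges in ℤ_19 to 1/(1 − a) = 1/(1 − 1045) = -1/1044. Expand this rational in ℤ_19: compute digits iteratively via d_i = x_i mod 19, x_{i+1} = (x_i − d_i)/19. The first 5 digits are (1, 17, 6, 18, 2).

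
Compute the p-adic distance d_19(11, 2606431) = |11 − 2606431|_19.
d_19(11, 2606431) = 1/130321

Step 1 — x − y = 11 − 2606431 = -2606420. Step 2 — v_19(-2606420) = 4 (factor: -2606420 = −(19^4 · 20); the sign does not affect v_p). Step 3 — |x − y|_19 = 19^{-4} = 1/130321.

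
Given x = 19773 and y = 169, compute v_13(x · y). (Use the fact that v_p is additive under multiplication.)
v_13(3341637) = 5

v_p(x) = 3 (factor: 19773 = 13^3 · 9); v_p(y) = 2 (factor: 169 = 13^2 · 1). Additivity: v_p(xy) = v_p(x) + v_p(y) = 3 + 2 = 5. (Direct check: xy = 3341637 = 13^5 · (9).)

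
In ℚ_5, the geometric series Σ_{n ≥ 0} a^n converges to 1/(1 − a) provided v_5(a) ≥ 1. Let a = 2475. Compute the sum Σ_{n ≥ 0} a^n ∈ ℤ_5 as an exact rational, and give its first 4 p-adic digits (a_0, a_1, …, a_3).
Σ a^n = 1/(1 − a) = -1/2474;  first 4 digits = (1, 0, 4, 4)

v_5(a) = 2 ≥ 1, so the series converges in ℤ_5 to 1/(1 − a) = 1/(1 − 2475) = -1/2474. Expand this rational in ℤ_5: compute digits iteratively via d_i = x_i mod 5, x_{i+1} = (x_i − d_i)/5. The first 4 digits are (1, 0, 4, 4).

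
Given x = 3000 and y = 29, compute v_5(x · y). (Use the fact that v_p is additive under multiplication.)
v_5(87000) = 3

v_p(x) = 3 (factor: 3000 = 5^3 · 24); v_p(y) = 0 (factor: 29 = 5^0 · 29). Additivity: v_p(xy) = v_p(x) + v_p(y) = 3 + 0 = 3. (Direct check: xy = 87000 = 5^3 · (696).)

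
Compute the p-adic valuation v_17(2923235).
v_17(2923235) = 4

v_17(n) is the largest exponent k such that 17^k divides n. Factor out: 2923235 = 17^4 · 35. (Sign doesn't affect v_p.) So v_17(2923235) = 4.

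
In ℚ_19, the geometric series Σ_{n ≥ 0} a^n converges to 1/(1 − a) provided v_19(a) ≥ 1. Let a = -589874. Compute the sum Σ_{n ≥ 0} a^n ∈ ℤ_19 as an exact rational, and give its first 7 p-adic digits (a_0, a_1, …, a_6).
Σ a^n = 1/(1 − a) = 1/589875;  first 7 digits = (1, 0, 0, 9, 14, 18, 4)

v_19(a) = 3 ≥ 1, so the series converges in ℤ_19 to 1/(1 − a) = 1/(1 − (-589874)) = 1/589875. Expand this rational in ℤ_19: compute digits iteratively via d_i = x_i mod 19, x_{i+1} = (x_i − d_i)/19. The first 7 digits are (1, 0, 0, 9, 14, 18, 4).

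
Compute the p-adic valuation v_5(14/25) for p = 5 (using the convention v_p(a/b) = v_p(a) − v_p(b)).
v_5(14/25) = -2

Factor powers of 5 from the numerator and denominator of the reduced fraction: 14 = 5^0 · 14 and 25 = 5^2 · 1. Apply v_p(a/b) = v_p(a) − v_p(b): v_5(14/25) = 0 − 2 = -2.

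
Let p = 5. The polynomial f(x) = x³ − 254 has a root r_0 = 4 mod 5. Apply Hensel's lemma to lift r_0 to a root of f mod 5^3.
r_2 = 59 (mod 125)

Hensel: r_{i+1} = r_i − f(r_i)/f′(r_i) mod 5^{i+2}, where f′(x) = 3x². Iterate:
  r_0 = 4 (mod 5)
  r_1 = 9 (mod 25)
  r_2 = 59 (mod 125)
Final: r = 59 with f(r) ≡ 0 mod 5^3.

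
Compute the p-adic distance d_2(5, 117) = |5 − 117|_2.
d_2(5, 117) = 1/16

Step 1 — x − y = 5 − 117 = -112. Step 2 — v_2(-112) = 4 (factor: -112 = −(2^4 · 7); the sign does not affect v_p). Step 3 — |x − y|_2 = 2^{-4} = 1/16.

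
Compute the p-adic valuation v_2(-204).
v_2(-204) = 2

v_2(n) is the largest exponent k such that 2^k divides n. Factor out: -204 = -2^2 · 51. (Sign doesn't affect v_p.) So v_2(-204) = 2.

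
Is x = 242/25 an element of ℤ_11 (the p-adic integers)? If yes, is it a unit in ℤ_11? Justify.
x ∈ ℤ_11 but not a unit; v_11(x) = 2 > 0

ℤ_11 = {x ∈ ℚ_11 : v_11(x) ≥ 0} and ℤ_11^× = {x ∈ ℤ_11 : v_11(x) = 0}. Here v_11(242/25) = v_11(num) − v_11(den) = 2; compare against these criteria.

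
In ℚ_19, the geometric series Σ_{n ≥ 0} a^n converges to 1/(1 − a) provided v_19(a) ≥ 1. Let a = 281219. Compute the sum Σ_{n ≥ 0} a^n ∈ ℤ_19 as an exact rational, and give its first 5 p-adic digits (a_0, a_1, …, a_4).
Σ a^n = 1/(1 − a) = -1/281218;  first 5 digits = (1, 0, 0, 3, 2)

v_19(a) = 3 ≥ 1, so the series converges in ℤ_19 to 1/(1 − a) = 1/(1 − 281219) = -1/281218. Expand this rational in ℤ_19: compute digits iteratively via d_i = x_i mod 19, x_{i+1} = (x_i − d_i)/19. The first 5 digits are (1, 0, 0, 3, 2).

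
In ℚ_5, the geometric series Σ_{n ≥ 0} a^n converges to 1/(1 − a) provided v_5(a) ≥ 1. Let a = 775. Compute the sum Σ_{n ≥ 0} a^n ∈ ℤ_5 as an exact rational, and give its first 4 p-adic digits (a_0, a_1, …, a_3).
Σ a^n = 1/(1 − a) = -1/774;  first 4 digits = (1, 0, 1, 1)

v_5(a) = 2 ≥ 1, so the series converges in ℤ_5 to 1/(1 − a) = 1/(1 − 775) = -1/774. Expand this rational in ℤ_5: compute digits iteratively via d_i = x_i mod 5, x_{i+1} = (x_i − d_i)/5. The first 4 digits are (1, 0, 1, 1).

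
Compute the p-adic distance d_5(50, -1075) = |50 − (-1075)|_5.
d_5(50, -1075) = 1/125

Step 1 — x − y = 50 − (-1075) = 1125. Step 2 — v_5(1125) = 3 (factor: 1125 = (5^3 · 9); the sign does not affect v_p). Step 3 — |x − y|_5 = 5^{-3} = 1/125.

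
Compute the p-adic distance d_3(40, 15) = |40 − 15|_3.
d_3(40, 15) = 1

Step 1 — x − y = 40 − 15 = 25. Step 2 — v_3(25) = 0 (factor: 25 = (3^0 · 25); the sign does not affect v_p). Step 3 — |x − y|_3 = 3^{0} = 1.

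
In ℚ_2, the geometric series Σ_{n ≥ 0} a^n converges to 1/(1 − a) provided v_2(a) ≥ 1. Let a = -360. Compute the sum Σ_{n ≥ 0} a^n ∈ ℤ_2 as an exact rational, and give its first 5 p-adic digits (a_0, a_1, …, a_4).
Σ a^n = 1/(1 − a) = 1/361;  first 5 digits = (1, 0, 0, 1, 1)

v_2(a) = 3 ≥ 1, so the series converges in ℤ_2 to 1/(1 − a) = 1/(1 − (-360)) = 1/361. Expand this rational in ℤ_2: compute digits iteratively via d_i = x_i mod 2, x_{i+1} = (x_i − d_i)/2. The first 5 digits are (1, 0, 0, 1, 1).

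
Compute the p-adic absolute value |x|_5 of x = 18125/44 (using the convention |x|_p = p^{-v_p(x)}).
|18125/44|_5 = 1/625

Step 1 — compute v_5(x) by factoring powers of 5 out of the numerator and denominator: v_5(18125/44) = 4. Step 2 — apply |x|_p = p^{-v_p(x)} = 5^{-4} = 1/625.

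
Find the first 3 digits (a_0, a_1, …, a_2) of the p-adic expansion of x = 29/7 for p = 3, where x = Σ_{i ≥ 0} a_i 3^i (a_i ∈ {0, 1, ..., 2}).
(a_0, …, a_2) = (2, 2, 0)

v_3(29/7) = 0 (numerator and denominator both coprime to 3), so x ∈ ℤ_3^×. Compute digits iteratively via a_i = x_i mod 3, x_{i+1} = (x_i − a_i)/3, with x_0 = x:
  x_0 = 29/7;  a_0 = 2;  x_1 = (x_0 − 2)/3 = 5/7
  x_1 = 5/7;  a_1 = 2;  x_2 = (x_1 − 2)/3 = -3/7
  x_2 = -3/7;  a_2 = 0;  x_3 = (x_2 − 0)/3 = -1/7
Digits: (2, 2, 0).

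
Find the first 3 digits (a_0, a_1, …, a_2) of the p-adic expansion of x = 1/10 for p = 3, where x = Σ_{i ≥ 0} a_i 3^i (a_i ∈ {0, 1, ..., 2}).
(a_0, …, a_2) = (1, 0, 2)

v_3(1/10) = 0 (numerator and denominator both coprime to 3), so x ∈ ℤ_3^×. Compute digits iteratively via a_i = x_i mod 3, x_{i+1} = (x_i − a_i)/3, with x_0 = x:
  x_0 = 1/10;  a_0 = 1;  x_1 = (x_0 − 1)/3 = -3/10
  x_1 = -3/10;  a_1 = 0;  x_2 = (x_1 − 0)/3 = -1/10
  x_2 = -1/10;  a_2 = 2;  x_3 = (x_2 − 2)/3 = -7/10
Digits: (1, 0, 2).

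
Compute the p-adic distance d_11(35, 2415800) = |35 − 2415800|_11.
d_11(35, 2415800) = 1/161051

Step 1 — x − y = 35 − 2415800 = -2415765. Step 2 — v_11(-2415765) = 5 (factor: -2415765 = −(11^5 · 15); the sign does not affect v_p). Step 3 — |x − y|_11 = 11^{-5} = 1/161051.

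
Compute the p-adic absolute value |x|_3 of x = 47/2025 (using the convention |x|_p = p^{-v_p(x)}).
|47/2025|_3 = 81

Step 1 — compute v_3(x) by factoring powers of 3 out of the numerator and denominator: v_3(47/2025) = -4. Step 2 — apply |x|_p = p^{-v_p(x)} = 3^{4} = 81.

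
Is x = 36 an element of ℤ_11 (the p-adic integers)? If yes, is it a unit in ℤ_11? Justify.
x ∈ ℤ_11^× (unit); v_11(x) = 0

ℤ_11 = {x ∈ ℚ_11 : v_11(x) ≥ 0} and ℤ_11^× = {x ∈ ℤ_11 : v_11(x) = 0}. Here v_11(36) = v_11(num) − v_11(den) = 0; compare against these criteria.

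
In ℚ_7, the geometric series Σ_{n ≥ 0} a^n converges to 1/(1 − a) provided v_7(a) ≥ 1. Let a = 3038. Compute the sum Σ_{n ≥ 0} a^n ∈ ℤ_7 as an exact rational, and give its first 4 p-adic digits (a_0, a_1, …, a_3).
Σ a^n = 1/(1 − a) = -1/3037;  first 4 digits = (1, 0, 6, 1)

v_7(a) = 2 ≥ 1, so the series converges in ℤ_7 to 1/(1 − a) = 1/(1 − 3038) = -1/3037. Expand this rational in ℤ_7: compute digits iteratively via d_i = x_i mod 7, x_{i+1} = (x_i − d_i)/7. The first 4 digits are (1, 0, 6, 1).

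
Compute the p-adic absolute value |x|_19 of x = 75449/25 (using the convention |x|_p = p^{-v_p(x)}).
|75449/25|_19 = 1/6859

Step 1 — compute v_19(x) by factoring powers of 19 out of the numerator and denominator: v_19(75449/25) = 3. Step 2 — apply |x|_p = p^{-v_p(x)} = 19^{-3} = 1/6859.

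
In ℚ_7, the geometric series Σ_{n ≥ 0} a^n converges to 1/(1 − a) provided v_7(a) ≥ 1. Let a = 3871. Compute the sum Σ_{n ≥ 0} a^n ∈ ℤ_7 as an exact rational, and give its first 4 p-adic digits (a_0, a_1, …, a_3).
Σ a^n = 1/(1 − a) = -1/3870;  first 4 digits = (1, 0, 2, 4)

v_7(a) = 2 ≥ 1, so the series converges in ℤ_7 to 1/(1 − a) = 1/(1 − 3871) = -1/3870. Expand this rational in ℤ_7: compute digits iteratively via d_i = x_i mod 7, x_{i+1} = (x_i − d_i)/7. The first 4 digits are (1, 0, 2, 4).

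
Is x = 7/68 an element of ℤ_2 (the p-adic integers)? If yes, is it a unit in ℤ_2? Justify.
x ∉ ℤ_2 (v_2(x) = -2 < 0)

ℤ_2 = {x ∈ ℚ_2 : v_2(x) ≥ 0} and ℤ_2^× = {x ∈ ℤ_2 : v_2(x) = 0}. Here v_2(7/68) = v_2(num) − v_2(den) = -2; compare against these criteria.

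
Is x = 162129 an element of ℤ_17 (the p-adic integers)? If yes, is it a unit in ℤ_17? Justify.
x ∈ ℤ_17 but not a unit; v_17(x) = 3 > 0

ℤ_17 = {x ∈ ℚ_17 : v_17(x) ≥ 0} and ℤ_17^× = {x ∈ ℤ_17 : v_17(x) = 0}. Here v_17(162129) = v_17(num) − v_17(den) = 3; compare against these criteria.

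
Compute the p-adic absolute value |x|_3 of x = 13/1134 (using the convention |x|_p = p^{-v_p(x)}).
|13/1134|_3 = 81

Step 1 — compute v_3(x) by factoring powers of 3 out of the numerator and denominator: v_3(13/1134) = -4. Step 2 — apply |x|_p = p^{-v_p(x)} = 3^{4} = 81.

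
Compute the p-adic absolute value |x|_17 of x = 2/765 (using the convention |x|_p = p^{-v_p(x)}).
|2/765|_17 = 17

Step 1 — compute v_17(x) by factoring powers of 17 out of the numerator and denominator: v_17(2/765) = -1. Step 2 — apply |x|_p = p^{-v_p(x)} = 17^{1} = 17.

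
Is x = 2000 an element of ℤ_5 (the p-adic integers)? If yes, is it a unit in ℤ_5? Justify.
x ∈ ℤ_5 but not a unit; v_5(x) = 3 > 0

ℤ_5 = {x ∈ ℚ_5 : v_5(x) ≥ 0} and ℤ_5^× = {x ∈ ℤ_5 : v_5(x) = 0}. Here v_5(2000) = v_5(num) − v_5(den) = 3; compare against these criteria.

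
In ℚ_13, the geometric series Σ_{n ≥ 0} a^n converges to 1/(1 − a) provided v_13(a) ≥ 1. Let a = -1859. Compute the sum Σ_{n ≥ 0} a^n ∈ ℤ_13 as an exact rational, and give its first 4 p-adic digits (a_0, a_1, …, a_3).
Σ a^n = 1/(1 − a) = 1/1860;  first 4 digits = (1, 0, 2, 12)

v_13(a) = 2 ≥ 1, so the series converges in ℤ_13 to 1/(1 − a) = 1/(1 − (-1859)) = 1/1860. Expand this rational in ℤ_13: compute digits iteratively via d_i = x_i mod 13, x_{i+1} = (x_i − d_i)/13. The first 4 digits are (1, 0, 2, 12).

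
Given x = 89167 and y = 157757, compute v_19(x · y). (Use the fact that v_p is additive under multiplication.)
v_19(14066718419) = 6

v_p(x) = 3 (factor: 89167 = 19^3 · 13); v_p(y) = 3 (factor: 157757 = 19^3 · 23). Additivity: v_p(xy) = v_p(x) + v_p(y) = 3 + 3 = 6. (Direct check: xy = 14066718419 = 19^6 · (299).)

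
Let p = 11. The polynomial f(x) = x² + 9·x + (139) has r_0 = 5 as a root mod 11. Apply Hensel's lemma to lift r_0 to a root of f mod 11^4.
r_3 = 9795 (mod 14641)

Hensel: r_{i+1} = r_i − f(r_i)·(f′(r_i))^{-1} mod 11^{i+2}, f′(x) = 2x + 9. Iterate:
  r_0 = 5 (mod 11)
  r_1 = 115 (mod 121)
  r_2 = 478 (mod 1331)
  r_3 = 9795 (mod 14641)
Final: r = 9795 satisfies f(r) ≡ 0 mod 11^4.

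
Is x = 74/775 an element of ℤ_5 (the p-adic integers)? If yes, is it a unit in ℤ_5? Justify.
x ∉ ℤ_5 (v_5(x) = -2 < 0)

ℤ_5 = {x ∈ ℚ_5 : v_5(x) ≥ 0} and ℤ_5^× = {x ∈ ℤ_5 : v_5(x) = 0}. Here v_5(74/775) = v_5(num) − v_5(den) = -2; compare against these criteria.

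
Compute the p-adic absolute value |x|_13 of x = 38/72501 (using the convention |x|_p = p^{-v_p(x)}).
|38/72501|_13 = 2197

Step 1 — compute v_13(x) by factoring powers of 13 out of the numerator and denominator: v_13(38/72501) = -3. Step 2 — apply |x|_p = p^{-v_p(x)} = 13^{3} = 2197.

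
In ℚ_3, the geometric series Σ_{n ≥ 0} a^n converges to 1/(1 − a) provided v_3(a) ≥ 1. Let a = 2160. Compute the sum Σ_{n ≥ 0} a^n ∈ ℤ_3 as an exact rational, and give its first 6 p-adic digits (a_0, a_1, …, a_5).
Σ a^n = 1/(1 − a) = -1/2159;  first 6 digits = (1, 0, 0, 2, 2, 2)

v_3(a) = 3 ≥ 1, so the series converges in ℤ_3 to 1/(1 − a) = 1/(1 − 2160) = -1/2159. Expand this rational in ℤ_3: compute digits iteratively via d_i = x_i mod 3, x_{i+1} = (x_i − d_i)/3. The first 6 digits are (1, 0, 0, 2, 2, 2).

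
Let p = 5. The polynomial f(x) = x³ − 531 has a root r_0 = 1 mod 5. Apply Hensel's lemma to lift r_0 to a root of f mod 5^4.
r_3 = 286 (mod 625)

Hensel: r_{i+1} = r_i − f(r_i)/f′(r_i) mod 5^{i+2}, where f′(x) = 3x². Iterate:
  r_0 = 1 (mod 5)
  r_1 = 11 (mod 25)
  r_2 = 36 (mod 125)
  r_3 = 286 (mod 625)
Final: r = 286 with f(r) ≡ 0 mod 5^4.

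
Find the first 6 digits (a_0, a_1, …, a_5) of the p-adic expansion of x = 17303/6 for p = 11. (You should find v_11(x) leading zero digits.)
(a_0, …, a_5) = (0, 0, 0, 4, 9, 1)

v_11(17303/6) = 3, so a_0 = ... = a_2 = 0. Factor out: x = 11^3 · u with u = 13/6 a unit in ℤ_11. Expand u iteratively via a_{v+i} = u_i mod 11, u_{i+1} = (u_i − a_{v+i})/11:
  u_0 = 13/6;  a_3 = 4;  u_1 = (u_0 − 4)/11 = -1/6
  u_1 = -1/6;  a_4 = 9;  u_2 = (u_1 − 9)/11 = -5/6
  u_2 = -5/6;  a_5 = 1;  u_3 = (u_2 − 1)/11 = -1/6
Digits: (0, 0, 0, 4, 9, 1).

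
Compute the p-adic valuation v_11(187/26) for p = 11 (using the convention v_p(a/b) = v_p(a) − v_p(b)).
v_11(187/26) = 1

Factor powers of 11 from the numerator and denominator of the reduced fraction: 187 = 11^1 · 17 and 26 = 11^0 · 26. Apply v_p(a/b) = v_p(a) − v_p(b): v_11(187/26) = 1 − 0 = 1.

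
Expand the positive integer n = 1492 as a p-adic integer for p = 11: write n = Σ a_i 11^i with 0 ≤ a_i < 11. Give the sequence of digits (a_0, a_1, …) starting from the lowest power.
(a_0, a_1, …) = (7, 3, 1, 1)

Repeated division by 11 gives the digits low-to-high: 1492 = 7 + 3·11^1 + 1·11^2 + 1·11^3. Digit sequence: (7, 3, 1, 1).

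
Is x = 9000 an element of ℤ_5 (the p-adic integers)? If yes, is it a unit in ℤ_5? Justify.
x ∈ ℤ_5 but not a unit; v_5(x) = 3 > 0

ℤ_5 = {x ∈ ℚ_5 : v_5(x) ≥ 0} and ℤ_5^× = {x ∈ ℤ_5 : v_5(x) = 0}. Here v_5(9000) = v_5(num) − v_5(den) = 3; compare against these criteria.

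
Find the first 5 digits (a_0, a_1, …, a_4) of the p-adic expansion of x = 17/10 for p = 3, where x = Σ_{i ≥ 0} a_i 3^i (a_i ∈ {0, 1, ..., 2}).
(a_0, …, a_4) = (2, 2, 2, 0, 0)

v_3(17/10) = 0 (numerator and denominator both coprime to 3), so x ∈ ℤ_3^×. Compute digits iteratively via a_i = x_i mod 3, x_{i+1} = (x_i − a_i)/3, with x_0 = x:
  x_0 = 17/10;  a_0 = 2;  x_1 = (x_0 − 2)/3 = -1/10
  x_1 = -1/10;  a_1 = 2;  x_2 = (x_1 − 2)/3 = -7/10
  x_2 = -7/10;  a_2 = 2;  x_3 = (x_2 − 2)/3 = -9/10
  x_3 = -9/10;  a_3 = 0;  x_4 = (x_3 − 0)/3 = -3/10
  x_4 = -3/10;  a_4 = 0;  x_5 = (x_4 − 0)/3 = -1/10
Digits: (2, 2, 2, 0, 0).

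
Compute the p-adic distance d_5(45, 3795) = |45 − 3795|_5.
d_5(45, 3795) = 1/625

Step 1 — x − y = 45 − 3795 = -3750. Step 2 — v_5(-3750) = 4 (factor: -3750 = −(5^4 · 6); the sign does not affect v_p). Step 3 — |x − y|_5 = 5^{-4} = 1/625.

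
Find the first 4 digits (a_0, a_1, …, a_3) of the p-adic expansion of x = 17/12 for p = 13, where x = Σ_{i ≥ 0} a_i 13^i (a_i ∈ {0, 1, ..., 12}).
(a_0, …, a_3) = (9, 7, 7, 7)

v_13(17/12) = 0 (numerator and denominator both coprime to 13), so x ∈ ℤ_13^×. Compute digits iteratively via a_i = x_i mod 13, x_{i+1} = (x_i − a_i)/13, with x_0 = x:
  x_0 = 17/12;  a_0 = 9;  x_1 = (x_0 − 9)/13 = -7/12
  x_1 = -7/12;  a_1 = 7;  x_2 = (x_1 − 7)/13 = -7/12
  x_2 = -7/12;  a_2 = 7;  x_3 = (x_2 − 7)/13 = -7/12
  x_3 = -7/12;  a_3 = 7;  x_4 = (x_3 − 7)/13 = -7/12
Digits: (9, 7, 7, 7).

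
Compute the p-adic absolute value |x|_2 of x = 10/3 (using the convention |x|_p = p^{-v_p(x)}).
|10/3|_2 = 1/2

Step 1 — compute v_2(x) by factoring powers of 2 out of the numerator and denominator: v_2(10/3) = 1. Step 2 — apply |x|_p = p^{-v_p(x)} = 2^{-1} = 1/2.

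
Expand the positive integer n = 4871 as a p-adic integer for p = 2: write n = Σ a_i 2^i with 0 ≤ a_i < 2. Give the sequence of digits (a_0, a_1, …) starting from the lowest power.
(a_0, a_1, …) = (1, 1, 1, 0, 0, 0, 0, 0, 1, 1, 0, 0, 1)

Repeated division by 2 gives the digits low-to-high: 4871 = 1 + 1·2^1 + 1·2^2 + 1·2^8 + 1·2^9 + 1·2^12. Digit sequence: (1, 1, 1, 0, 0, 0, 0, 0, 1, 1, 0, 0, 1).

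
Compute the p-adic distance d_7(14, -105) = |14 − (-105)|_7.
d_7(14, -105) = 1/7

Step 1 — x − y = 14 − (-105) = 119. Step 2 — v_7(119) = 1 (factor: 119 = (7^1 · 17); the sign does not affect v_p). Step 3 — |x − y|_7 = 7^{-1} = 1/7.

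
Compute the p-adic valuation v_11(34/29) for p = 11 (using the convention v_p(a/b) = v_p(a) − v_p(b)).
v_11(34/29) = 0

Factor powers of 11 from the numerator and denominator of the reduced fraction: 34 = 11^0 · 34 and 29 = 11^0 · 29. Apply v_p(a/b) = v_p(a) − v_p(b): v_11(34/29) = 0 − 0 = 0.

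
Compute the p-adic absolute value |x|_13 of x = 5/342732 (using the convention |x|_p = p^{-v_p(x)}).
|5/342732|_13 = 28561

Step 1 — compute v_13(x) by factoring powers of 13 out of the numerator and denominator: v_13(5/342732) = -4. Step 2 — apply |x|_p = p^{-v_p(x)} = 13^{4} = 28561.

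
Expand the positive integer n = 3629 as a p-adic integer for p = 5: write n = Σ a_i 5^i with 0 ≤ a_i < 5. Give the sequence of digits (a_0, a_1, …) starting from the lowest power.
(a_0, a_1, …) = (4, 0, 0, 4, 0, 1)

Repeated division by 5 gives the digits low-to-high: 3629 = 4 + 4·5^3 + 1·5^5. Digit sequence: (4, 0, 0, 4, 0, 1).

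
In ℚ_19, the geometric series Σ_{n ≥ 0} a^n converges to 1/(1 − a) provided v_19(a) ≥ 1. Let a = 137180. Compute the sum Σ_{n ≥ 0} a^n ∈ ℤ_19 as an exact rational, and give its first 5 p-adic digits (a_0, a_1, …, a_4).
Σ a^n = 1/(1 − a) = -1/137179;  first 5 digits = (1, 0, 0, 1, 1)

v_19(a) = 3 ≥ 1, so the series converges in ℤ_19 to 1/(1 − a) = 1/(1 − 137180) = -1/137179. Expand this rational in ℤ_19: compute digits iteratively via d_i = x_i mod 19, x_{i+1} = (x_i − d_i)/19. The first 5 digits are (1, 0, 0, 1, 1).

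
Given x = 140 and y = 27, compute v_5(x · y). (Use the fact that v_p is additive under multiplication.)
v_5(3780) = 1

v_p(x) = 1 (factor: 140 = 5^1 · 28); v_p(y) = 0 (factor: 27 = 5^0 · 27). Additivity: v_p(xy) = v_p(x) + v_p(y) = 1 + 0 = 1. (Direct check: xy = 3780 = 5^1 · (756).)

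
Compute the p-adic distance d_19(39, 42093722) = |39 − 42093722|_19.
d_19(39, 42093722) = 1/2476099

Step 1 — x − y = 39 − 42093722 = -42093683. Step 2 — v_19(-42093683) = 5 (factor: -42093683 = −(19^5 · 17); the sign does not affect v_p). Step 3 — |x − y|_19 = 19^{-5} = 1/2476099.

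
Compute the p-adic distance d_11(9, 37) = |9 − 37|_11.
d_11(9, 37) = 1

Step 1 — x − y = 9 − 37 = -28. Step 2 — v_11(-28) = 0 (factor: -28 = −(11^0 · 28); the sign does not affect v_p). Step 3 — |x − y|_11 = 11^{0} = 1.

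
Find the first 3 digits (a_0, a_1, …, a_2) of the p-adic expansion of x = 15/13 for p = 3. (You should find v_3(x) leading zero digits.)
(a_0, …, a_2) = (0, 2, 2)

v_3(15/13) = 1, so a_0 = ... = a_0 = 0. Factor out: x = 3^1 · u with u = 5/13 a unit in ℤ_3. Expand u iteratively via a_{v+i} = u_i mod 3, u_{i+1} = (u_i − a_{v+i})/3:
  u_0 = 5/13;  a_1 = 2;  u_1 = (u_0 − 2)/3 = -7/13
  u_1 = -7/13;  a_2 = 2;  u_2 = (u_1 − 2)/3 = -11/13
Digits: (0, 2, 2).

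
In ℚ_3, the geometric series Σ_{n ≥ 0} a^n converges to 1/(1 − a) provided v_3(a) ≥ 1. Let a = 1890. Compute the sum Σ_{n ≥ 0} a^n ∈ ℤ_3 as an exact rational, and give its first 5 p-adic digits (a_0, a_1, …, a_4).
Σ a^n = 1/(1 − a) = -1/1889;  first 5 digits = (1, 0, 0, 1, 2)

v_3(a) = 3 ≥ 1, so the series converges in ℤ_3 to 1/(1 − a) = 1/(1 − 1890) = -1/1889. Expand this rational in ℤ_3: compute digits iteratively via d_i = x_i mod 3, x_{i+1} = (x_i − d_i)/3. The first 5 digits are (1, 0, 0, 1, 2).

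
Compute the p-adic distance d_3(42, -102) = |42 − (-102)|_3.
d_3(42, -102) = 1/9

Step 1 — x − y = 42 − (-102) = 144. Step 2 — v_3(144) = 2 (factor: 144 = (3^2 · 16); the sign does not affect v_p). Step 3 — |x − y|_3 = 3^{-2} = 1/9.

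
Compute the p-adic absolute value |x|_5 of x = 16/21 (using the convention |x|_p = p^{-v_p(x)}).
|16/21|_5 = 1

Step 1 — compute v_5(x) by factoring powers of 5 out of the numerator and denominator: v_5(16/21) = 0. Step 2 — apply |x|_p = p^{-v_p(x)} = 5^{0} = 1.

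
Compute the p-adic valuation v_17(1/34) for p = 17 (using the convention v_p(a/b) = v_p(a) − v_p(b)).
v_17(1/34) = -1

Factor powers of 17 from the numerator and denominator of the reduced fraction: 1 = 17^0 · 1 and 34 = 17^1 · 2. Apply v_p(a/b) = v_p(a) − v_p(b): v_17(1/34) = 0 − 1 = -1.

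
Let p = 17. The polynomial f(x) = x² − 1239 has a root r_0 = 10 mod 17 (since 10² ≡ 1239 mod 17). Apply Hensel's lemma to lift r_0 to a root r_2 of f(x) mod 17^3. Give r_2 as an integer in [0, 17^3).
r_2 = 775 (mod 4913)

Hensel's recurrence: r_{i+1} = r_i − f(r_i)·(f′(r_i))^{-1} mod 17^{i+2}, with f′(x) = 2x. Iterate:
  r_0 = 10 (mod 17)
  r_1 = 197 (mod 289)
  r_2 = 775 (mod 4913)
Final: r_2 = 775, and one checks f(r_2) ≡ 0 mod 17^3.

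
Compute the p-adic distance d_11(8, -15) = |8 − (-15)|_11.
d_11(8, -15) = 1

Step 1 — x − y = 8 − (-15) = 23. Step 2 — v_11(23) = 0 (factor: 23 = (11^0 · 23); the sign does not affect v_p). Step 3 — |x − y|_11 = 11^{0} = 1.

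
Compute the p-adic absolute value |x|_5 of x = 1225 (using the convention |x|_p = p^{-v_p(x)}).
|1225|_5 = 1/25

Step 1 — compute v_5(x) by factoring powers of 5 out of the numerator and denominator: v_5(1225) = 2. Step 2 — apply |x|_p = p^{-v_p(x)} = 5^{-2} = 1/25.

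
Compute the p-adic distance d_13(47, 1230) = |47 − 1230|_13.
d_13(47, 1230) = 1/169

Step 1 — x − y = 47 − 1230 = -1183. Step 2 — v_13(-1183) = 2 (factor: -1183 = −(13^2 · 7); the sign does not affect v_p). Step 3 — |x − y|_13 = 13^{-2} = 1/169.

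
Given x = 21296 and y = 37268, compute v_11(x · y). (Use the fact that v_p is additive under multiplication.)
v_11(793659328) = 6

v_p(x) = 3 (factor: 21296 = 11^3 · 16); v_p(y) = 3 (factor: 37268 = 11^3 · 28). Additivity: v_p(xy) = v_p(x) + v_p(y) = 3 + 3 = 6. (Direct check: xy = 793659328 = 11^6 · (448).)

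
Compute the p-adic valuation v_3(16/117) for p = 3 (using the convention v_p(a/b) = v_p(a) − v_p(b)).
v_3(16/117) = -2

Factor powers of 3 from the numerator and denominator of the reduced fraction: 16 = 3^0 · 16 and 117 = 3^2 · 13. Apply v_p(a/b) = v_p(a) − v_p(b): v_3(16/117) = 0 − 2 = -2.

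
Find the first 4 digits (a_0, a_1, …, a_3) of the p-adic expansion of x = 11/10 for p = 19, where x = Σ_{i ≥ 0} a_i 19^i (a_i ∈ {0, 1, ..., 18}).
(a_0, …, a_3) = (3, 17, 1, 17)

v_19(11/10) = 0 (numerator and denominator both coprime to 19), so x ∈ ℤ_19^×. Compute digits iteratively via a_i = x_i mod 19, x_{i+1} = (x_i − a_i)/19, with x_0 = x:
  x_0 = 11/10;  a_0 = 3;  x_1 = (x_0 − 3)/19 = -1/10
  x_1 = -1/10;  a_1 = 17;  x_2 = (x_1 − 17)/19 = -9/10
  x_2 = -9/10;  a_2 = 1;  x_3 = (x_2 − 1)/19 = -1/10
  x_3 = -1/10;  a_3 = 17;  x_4 = (x_3 − 17)/19 = -9/10
Digits: (3, 17, 1, 17).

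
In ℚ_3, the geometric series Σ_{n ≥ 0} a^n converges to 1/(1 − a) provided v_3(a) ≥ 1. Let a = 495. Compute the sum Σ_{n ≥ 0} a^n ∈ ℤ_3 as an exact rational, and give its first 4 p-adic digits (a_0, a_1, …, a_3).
Σ a^n = 1/(1 − a) = -1/494;  first 4 digits = (1, 0, 1, 0)

v_3(a) = 2 ≥ 1, so the series converges in ℤ_3 to 1/(1 − a) = 1/(1 − 495) = -1/494. Expand this rational in ℤ_3: compute digits iteratively via d_i = x_i mod 3, x_{i+1} = (x_i − d_i)/3. The first 4 digits are (1, 0, 1, 0).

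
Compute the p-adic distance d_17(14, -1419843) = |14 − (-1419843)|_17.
d_17(14, -1419843) = 1/1419857

Step 1 — x − y = 14 − (-1419843) = 1419857. Step 2 — v_17(1419857) = 5 (factor: 1419857 = (17^5 · 1); the sign does not affect v_p). Step 3 — |x − y|_17 = 17^{-5} = 1/1419857.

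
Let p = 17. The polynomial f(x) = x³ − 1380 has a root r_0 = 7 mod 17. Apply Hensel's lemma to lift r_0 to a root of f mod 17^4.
r_3 = 33310 (mod 83521)

Hensel: r_{i+1} = r_i − f(r_i)/f′(r_i) mod 17^{i+2}, where f′(x) = 3x². Iterate:
  r_0 = 7 (mod 17)
  r_1 = 75 (mod 289)
  r_2 = 3832 (mod 4913)
  r_3 = 33310 (mod 83521)
Final: r = 33310 with f(r) ≡ 0 mod 17^4.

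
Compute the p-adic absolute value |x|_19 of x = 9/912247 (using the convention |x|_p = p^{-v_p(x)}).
|9/912247|_19 = 130321

Step 1 — compute v_19(x) by factoring powers of 19 out of the numerator and denominator: v_19(9/912247) = -4. Step 2 — apply |x|_p = p^{-v_p(x)} = 19^{4} = 130321.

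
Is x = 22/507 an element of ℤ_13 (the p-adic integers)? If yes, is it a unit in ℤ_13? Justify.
x ∉ ℤ_13 (v_13(x) = -2 < 0)

ℤ_13 = {x ∈ ℚ_13 : v_13(x) ≥ 0} and ℤ_13^× = {x ∈ ℤ_13 : v_13(x) = 0}. Here v_13(22/507) = v_13(num) − v_13(den) = -2; compare against these criteria.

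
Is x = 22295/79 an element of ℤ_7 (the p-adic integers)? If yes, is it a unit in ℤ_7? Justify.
x ∈ ℤ_7 but not a unit; v_7(x) = 3 > 0

ℤ_7 = {x ∈ ℚ_7 : v_7(x) ≥ 0} and ℤ_7^× = {x ∈ ℤ_7 : v_7(x) = 0}. Here v_7(22295/79) = v_7(num) − v_7(den) = 3; compare against these criteria.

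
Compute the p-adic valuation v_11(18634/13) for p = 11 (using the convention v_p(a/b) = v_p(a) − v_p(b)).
v_11(18634/13) = 3

Factor powers of 11 from the numerator and denominator of the reduced fraction: 18634 = 11^3 · 14 and 13 = 11^0 · 13. Apply v_p(a/b) = v_p(a) − v_p(b): v_11(18634/13) = 3 − 0 = 3.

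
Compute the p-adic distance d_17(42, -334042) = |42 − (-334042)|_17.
d_17(42, -334042) = 1/83521

Step 1 — x − y = 42 − (-334042) = 334084. Step 2 — v_17(334084) = 4 (factor: 334084 = (17^4 · 4); the sign does not affect v_p). Step 3 — |x − y|_17 = 17^{-4} = 1/83521.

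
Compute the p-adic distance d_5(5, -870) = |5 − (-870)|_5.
d_5(5, -870) = 1/125

Step 1 — x − y = 5 − (-870) = 875. Step 2 — v_5(875) = 3 (factor: 875 = (5^3 · 7); the sign does not affect v_p). Step 3 — |x − y|_5 = 5^{-3} = 1/125.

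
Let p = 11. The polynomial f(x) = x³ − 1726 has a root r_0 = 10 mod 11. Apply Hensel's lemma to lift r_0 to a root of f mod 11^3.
r_2 = 252 (mod 1331)

Hensel: r_{i+1} = r_i − f(r_i)/f′(r_i) mod 11^{i+2}, where f′(x) = 3x². Iterate:
  r_0 = 10 (mod 11)
  r_1 = 10 (mod 121)
  r_2 = 252 (mod 1331)
Final: r = 252 with f(r) ≡ 0 mod 11^3.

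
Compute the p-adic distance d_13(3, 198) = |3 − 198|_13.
d_13(3, 198) = 1/13

Step 1 — x − y = 3 − 198 = -195. Step 2 — v_13(-195) = 1 (factor: -195 = −(13^1 · 15); the sign does not affect v_p). Step 3 — |x − y|_13 = 13^{-1} = 1/13.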